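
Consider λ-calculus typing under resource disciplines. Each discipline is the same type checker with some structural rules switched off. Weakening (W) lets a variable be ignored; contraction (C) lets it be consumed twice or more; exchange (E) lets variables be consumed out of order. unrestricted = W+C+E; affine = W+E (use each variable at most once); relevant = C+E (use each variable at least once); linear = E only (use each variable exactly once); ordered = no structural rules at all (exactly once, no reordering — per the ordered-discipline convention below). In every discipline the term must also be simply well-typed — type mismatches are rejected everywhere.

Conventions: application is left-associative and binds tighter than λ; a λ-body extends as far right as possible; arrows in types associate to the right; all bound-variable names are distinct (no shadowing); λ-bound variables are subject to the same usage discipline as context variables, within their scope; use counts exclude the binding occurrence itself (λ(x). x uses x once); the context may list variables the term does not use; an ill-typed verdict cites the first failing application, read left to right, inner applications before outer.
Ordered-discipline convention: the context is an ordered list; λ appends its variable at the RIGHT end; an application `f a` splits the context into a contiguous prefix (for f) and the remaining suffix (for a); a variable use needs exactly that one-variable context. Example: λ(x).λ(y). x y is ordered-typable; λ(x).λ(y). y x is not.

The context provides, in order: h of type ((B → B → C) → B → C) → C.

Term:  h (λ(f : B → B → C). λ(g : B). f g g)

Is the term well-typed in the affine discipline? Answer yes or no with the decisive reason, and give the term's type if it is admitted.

no — uses contraction: g ×2
counts: h=1; f (λ-bound)=1; g (λ-bound)=2
order of uses: h, f, g, g
typing: well-typed at C
all disciplines: ordered ✗ · linear ✗ · affine ✗ · relevant ✓ · unrestricted ✓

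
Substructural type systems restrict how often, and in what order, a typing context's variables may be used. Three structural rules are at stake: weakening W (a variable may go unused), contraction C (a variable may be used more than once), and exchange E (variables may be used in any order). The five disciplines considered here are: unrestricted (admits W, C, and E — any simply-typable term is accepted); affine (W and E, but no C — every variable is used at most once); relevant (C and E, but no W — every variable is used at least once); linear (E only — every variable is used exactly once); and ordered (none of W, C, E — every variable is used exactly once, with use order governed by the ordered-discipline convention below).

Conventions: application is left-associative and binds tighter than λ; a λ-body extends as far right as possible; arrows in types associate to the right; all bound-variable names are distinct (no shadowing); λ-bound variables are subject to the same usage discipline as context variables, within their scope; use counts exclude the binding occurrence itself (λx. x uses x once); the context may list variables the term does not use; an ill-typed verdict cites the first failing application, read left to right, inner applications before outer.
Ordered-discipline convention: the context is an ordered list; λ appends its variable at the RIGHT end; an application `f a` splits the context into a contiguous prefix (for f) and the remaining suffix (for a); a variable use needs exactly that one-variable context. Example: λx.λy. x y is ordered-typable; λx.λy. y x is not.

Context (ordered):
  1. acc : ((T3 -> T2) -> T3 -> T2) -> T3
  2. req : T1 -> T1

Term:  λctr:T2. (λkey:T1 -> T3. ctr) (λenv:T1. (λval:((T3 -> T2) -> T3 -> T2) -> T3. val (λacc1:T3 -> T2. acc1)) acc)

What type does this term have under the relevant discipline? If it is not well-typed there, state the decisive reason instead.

not well-typed under relevant — req, key, env left unused
variable uses: acc: 1×, req: 0×, ctr (bound): 1×, key (bound): 0×, env (bound): 0×, val (bound): 1×, acc1 (bound): 1×
left-to-right use order: ctr, val, acc1, acc
typing: well-typed at T2 -> T2
across the five disciplines: ordered ✗ | linear ✗ | affine ✓ | relevant ✗ | unrestricted ✓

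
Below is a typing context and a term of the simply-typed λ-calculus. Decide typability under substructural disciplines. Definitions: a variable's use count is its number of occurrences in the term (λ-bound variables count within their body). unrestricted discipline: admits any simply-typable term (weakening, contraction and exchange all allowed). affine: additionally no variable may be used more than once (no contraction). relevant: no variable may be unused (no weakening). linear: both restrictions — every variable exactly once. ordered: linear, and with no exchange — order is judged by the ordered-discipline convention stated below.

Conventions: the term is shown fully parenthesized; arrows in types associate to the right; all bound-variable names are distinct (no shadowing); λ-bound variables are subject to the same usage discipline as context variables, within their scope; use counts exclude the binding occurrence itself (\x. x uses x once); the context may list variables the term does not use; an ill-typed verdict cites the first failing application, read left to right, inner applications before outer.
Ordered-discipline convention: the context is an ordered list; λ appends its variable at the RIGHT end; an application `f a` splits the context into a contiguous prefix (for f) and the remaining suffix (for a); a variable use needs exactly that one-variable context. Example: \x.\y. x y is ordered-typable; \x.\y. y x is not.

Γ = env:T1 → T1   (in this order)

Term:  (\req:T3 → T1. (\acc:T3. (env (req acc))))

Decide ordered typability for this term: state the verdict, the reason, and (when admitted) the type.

yes — one use each (env, req, acc); ordered split holds; term : (T3 → T1) → T3 → T1
variable uses: env=1; req [bound]=1; acc [bound]=1
left-to-right use order: env, req, acc
typing: well-typed — term : (T3 → T1) → T3 → T1
across the five disciplines: ordered ✓, linear ✓, affine ✓, relevant ✓, unrestricted ✓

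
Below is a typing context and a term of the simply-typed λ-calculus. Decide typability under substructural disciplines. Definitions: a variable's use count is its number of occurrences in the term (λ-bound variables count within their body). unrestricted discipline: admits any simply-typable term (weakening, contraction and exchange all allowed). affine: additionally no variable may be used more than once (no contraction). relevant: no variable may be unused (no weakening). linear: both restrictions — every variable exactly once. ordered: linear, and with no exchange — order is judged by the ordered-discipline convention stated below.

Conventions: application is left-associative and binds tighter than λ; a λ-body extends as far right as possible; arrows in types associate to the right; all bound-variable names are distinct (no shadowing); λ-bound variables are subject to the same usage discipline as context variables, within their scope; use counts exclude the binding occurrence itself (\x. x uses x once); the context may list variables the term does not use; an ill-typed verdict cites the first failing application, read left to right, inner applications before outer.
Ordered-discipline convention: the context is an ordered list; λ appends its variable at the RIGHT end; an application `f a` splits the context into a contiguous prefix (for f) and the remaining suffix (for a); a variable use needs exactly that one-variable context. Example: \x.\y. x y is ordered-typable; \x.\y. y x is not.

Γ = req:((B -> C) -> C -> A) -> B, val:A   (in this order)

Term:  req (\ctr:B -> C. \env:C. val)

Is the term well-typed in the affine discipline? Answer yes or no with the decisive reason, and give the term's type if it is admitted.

yes — at most one use each (req, val, ctr, env); term : B
variable uses: req=1, val=1, ctr (bound)=0, env (bound)=0
use order (left to right): req, val
typing: well-typed at B
per-discipline verdicts: ordered ✗; linear ✗; affine ✓; relevant ✗; unrestricted ✓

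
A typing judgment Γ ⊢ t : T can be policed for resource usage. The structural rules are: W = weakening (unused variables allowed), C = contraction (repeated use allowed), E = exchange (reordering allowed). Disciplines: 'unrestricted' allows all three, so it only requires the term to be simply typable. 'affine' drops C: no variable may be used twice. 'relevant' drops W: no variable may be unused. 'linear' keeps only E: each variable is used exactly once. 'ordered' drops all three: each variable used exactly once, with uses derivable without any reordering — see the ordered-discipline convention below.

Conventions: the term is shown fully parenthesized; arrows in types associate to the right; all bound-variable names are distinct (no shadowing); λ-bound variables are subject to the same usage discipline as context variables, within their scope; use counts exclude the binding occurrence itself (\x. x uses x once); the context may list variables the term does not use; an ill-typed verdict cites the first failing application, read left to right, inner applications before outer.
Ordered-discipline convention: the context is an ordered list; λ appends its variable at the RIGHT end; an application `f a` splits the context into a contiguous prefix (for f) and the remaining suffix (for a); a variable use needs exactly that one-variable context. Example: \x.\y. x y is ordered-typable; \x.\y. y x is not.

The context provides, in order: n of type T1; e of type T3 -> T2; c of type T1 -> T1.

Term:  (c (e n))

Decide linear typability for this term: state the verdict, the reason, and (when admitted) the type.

no — the type mismatch rejects it
variable uses: n=1, e=1, c=1
left-to-right use order: c, e, n
typing: ill-typed: an application expects T3 but receives T1
all disciplines: ordered ✗; linear ✗; affine ✗; relevant ✗; unrestricted ✗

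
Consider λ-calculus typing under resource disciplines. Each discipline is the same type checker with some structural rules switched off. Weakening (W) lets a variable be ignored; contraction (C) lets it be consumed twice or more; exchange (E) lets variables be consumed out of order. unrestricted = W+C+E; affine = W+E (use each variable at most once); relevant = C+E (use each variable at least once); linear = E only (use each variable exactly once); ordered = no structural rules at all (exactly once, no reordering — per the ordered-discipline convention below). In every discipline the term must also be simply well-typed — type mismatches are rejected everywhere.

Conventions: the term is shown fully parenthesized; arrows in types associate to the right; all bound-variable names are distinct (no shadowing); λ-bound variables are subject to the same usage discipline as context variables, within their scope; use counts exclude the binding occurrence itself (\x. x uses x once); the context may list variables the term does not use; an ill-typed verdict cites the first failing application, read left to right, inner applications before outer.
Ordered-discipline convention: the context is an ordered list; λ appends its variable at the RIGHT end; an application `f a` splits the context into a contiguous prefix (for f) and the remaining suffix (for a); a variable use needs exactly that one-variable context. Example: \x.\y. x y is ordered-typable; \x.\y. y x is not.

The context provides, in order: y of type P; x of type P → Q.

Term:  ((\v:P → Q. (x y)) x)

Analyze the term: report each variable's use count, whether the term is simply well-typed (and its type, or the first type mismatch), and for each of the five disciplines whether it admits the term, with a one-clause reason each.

counts: y: 1×; x: 2×; v (λ-bound): 0×
uses in reading order: x, y, x
typing: ✓ — Q
ordered: ✗ — needs contraction — x ×2; v left unused
linear: ✗ — needs contraction — x ×2; v left unused
affine: ✗ — needs contraction — x ×2
relevant: ✗ — v left unused
unrestricted: ✓ — typability at Q is all that's needed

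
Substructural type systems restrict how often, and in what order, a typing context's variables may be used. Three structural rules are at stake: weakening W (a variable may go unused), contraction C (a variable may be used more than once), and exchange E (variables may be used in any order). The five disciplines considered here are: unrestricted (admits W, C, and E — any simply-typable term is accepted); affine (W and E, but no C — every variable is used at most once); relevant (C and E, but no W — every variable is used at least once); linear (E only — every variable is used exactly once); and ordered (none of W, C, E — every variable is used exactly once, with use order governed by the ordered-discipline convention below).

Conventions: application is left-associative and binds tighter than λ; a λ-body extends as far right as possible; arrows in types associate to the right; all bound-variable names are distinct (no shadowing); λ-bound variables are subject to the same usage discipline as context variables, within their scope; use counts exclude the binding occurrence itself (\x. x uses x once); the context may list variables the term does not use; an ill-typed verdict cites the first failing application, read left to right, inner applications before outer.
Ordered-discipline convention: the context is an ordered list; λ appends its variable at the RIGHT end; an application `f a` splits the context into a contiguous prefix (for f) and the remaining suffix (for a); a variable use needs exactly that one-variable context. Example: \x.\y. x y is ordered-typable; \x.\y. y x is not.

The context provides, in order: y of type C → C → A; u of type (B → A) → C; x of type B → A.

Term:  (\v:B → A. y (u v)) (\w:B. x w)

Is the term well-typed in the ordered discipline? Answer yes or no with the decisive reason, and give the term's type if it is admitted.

yes — y, u, x, v, w: once each, no exchange needed; term : C → A
usage: y ×1; u ×1; x ×1; v (λ-bound) ×1; w (λ-bound) ×1
order of uses: y, u, v, x, w
typing: the term checks, with type C → A
per-discipline verdicts: ordered ✓ · linear ✓ · affine ✓ · relevant ✓ · unrestricted ✓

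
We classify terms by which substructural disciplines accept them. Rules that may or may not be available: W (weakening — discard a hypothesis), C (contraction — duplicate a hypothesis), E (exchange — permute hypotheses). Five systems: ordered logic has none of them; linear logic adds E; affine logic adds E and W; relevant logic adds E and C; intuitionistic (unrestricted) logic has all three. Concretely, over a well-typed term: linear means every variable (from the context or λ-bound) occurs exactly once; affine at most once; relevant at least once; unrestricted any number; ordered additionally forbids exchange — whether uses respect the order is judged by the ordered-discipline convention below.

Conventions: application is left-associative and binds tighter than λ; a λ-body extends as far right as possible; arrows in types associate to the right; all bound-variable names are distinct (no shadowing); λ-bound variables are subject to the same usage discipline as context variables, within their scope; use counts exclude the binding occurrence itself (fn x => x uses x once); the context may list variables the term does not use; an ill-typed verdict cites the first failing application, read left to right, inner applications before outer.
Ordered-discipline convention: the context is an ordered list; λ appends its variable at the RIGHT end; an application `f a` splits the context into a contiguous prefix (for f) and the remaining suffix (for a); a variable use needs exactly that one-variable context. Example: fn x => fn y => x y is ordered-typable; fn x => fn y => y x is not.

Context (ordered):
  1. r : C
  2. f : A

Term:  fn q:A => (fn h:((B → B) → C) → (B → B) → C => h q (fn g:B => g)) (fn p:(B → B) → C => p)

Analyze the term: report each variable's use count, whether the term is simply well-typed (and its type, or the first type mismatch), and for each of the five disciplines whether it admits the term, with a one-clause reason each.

usage: r=0, f=0, q (bound)=1, h (bound)=1, g (bound)=1, p (bound)=1
left-to-right use order: h, q, g, p
typing: ill-typed: argument of type A where (B → B) → C is required
ordered: ✗, the type mismatch rejects it
linear: ✗, not simply typable
affine: ✗, fails simple typing
relevant: ✗, a type mismatch blocks all five
unrestricted: ✗, the type mismatch rejects it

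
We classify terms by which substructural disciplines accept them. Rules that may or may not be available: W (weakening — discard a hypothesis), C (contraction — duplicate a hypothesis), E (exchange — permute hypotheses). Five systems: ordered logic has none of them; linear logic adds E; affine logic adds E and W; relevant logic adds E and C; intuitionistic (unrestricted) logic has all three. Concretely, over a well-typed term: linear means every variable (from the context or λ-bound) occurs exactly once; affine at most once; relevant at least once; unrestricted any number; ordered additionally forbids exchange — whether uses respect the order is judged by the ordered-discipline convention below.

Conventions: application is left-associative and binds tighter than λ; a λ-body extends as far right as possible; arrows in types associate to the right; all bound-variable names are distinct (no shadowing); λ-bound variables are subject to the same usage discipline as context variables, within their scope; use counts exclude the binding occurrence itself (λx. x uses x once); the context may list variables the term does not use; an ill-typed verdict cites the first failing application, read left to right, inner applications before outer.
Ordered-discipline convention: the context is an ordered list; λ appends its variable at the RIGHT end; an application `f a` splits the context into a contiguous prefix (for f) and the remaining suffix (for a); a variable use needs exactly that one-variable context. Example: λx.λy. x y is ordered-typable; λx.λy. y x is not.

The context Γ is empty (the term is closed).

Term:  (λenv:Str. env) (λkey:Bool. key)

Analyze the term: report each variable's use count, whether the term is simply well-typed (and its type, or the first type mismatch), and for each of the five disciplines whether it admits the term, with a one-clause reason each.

variable uses: env (bound): 1×, key (bound): 1×
uses in reading order: env, key
typing: ill-typed: a function awaiting Str gets Bool → Bool
ordered: ✗ — fails simple typing
linear: ✗ — a type mismatch blocks all five
affine: ✗ — the type mismatch rejects it
relevant: ✗ — not simply typable
unrestricted: ✗ — fails simple typing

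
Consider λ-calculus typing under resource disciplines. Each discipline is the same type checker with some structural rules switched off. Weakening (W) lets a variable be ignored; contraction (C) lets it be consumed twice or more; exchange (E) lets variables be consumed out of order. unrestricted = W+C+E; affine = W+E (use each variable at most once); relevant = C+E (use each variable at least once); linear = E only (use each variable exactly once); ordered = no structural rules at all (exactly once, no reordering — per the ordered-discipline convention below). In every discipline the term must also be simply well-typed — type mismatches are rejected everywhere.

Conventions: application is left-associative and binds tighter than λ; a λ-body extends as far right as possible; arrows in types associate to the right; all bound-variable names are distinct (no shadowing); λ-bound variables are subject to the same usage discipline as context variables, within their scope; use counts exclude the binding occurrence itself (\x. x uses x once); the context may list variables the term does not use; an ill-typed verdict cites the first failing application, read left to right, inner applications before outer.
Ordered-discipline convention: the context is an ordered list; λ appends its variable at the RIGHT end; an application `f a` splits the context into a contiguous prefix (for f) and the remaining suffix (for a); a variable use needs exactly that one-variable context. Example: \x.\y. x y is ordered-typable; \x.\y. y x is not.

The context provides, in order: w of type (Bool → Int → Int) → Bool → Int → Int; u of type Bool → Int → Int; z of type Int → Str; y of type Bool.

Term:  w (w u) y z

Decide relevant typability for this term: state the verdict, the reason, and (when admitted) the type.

no — not simply typable
use counts: w ×2; u ×1; z ×1; y ×1
left-to-right use order: w, w, u, y, z
typing: ill-typed: an argument Int → Str mismatches the expected Int
across the five disciplines: ordered ✗ · linear ✗ · affine ✗ · relevant ✗ · unrestricted ✗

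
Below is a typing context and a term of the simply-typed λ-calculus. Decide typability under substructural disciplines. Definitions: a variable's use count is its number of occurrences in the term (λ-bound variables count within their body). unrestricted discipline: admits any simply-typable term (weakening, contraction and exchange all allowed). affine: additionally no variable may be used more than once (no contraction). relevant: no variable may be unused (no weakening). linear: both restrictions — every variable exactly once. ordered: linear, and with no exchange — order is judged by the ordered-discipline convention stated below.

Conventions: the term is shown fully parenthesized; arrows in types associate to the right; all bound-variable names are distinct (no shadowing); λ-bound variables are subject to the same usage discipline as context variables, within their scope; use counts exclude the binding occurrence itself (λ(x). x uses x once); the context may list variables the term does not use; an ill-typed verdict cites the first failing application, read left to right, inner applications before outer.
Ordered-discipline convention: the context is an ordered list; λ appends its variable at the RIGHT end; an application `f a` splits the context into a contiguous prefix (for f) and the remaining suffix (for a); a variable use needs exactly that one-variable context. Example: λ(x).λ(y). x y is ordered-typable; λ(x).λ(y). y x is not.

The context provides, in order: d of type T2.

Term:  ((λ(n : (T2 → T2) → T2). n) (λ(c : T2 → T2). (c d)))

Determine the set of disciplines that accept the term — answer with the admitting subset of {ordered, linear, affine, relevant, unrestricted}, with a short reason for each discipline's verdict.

accepted by: linear, affine, relevant, unrestricted
variable uses: d: 1×, n [bound]: 1×, c [bound]: 1×
left-to-right use order: n, c, d
typing: well-typed at (T2 → T2) → T2
ordered: ✗, use order n, c, d needs exchange
linear: ✓, exactly-once usage across d, n, c
affine: ✓, d, n, c: no repeats, contraction unneeded
relevant: ✓, d, n, c: all used, weakening unneeded
unrestricted: ✓, well-typed at (T2 → T2) → T2; no restrictions here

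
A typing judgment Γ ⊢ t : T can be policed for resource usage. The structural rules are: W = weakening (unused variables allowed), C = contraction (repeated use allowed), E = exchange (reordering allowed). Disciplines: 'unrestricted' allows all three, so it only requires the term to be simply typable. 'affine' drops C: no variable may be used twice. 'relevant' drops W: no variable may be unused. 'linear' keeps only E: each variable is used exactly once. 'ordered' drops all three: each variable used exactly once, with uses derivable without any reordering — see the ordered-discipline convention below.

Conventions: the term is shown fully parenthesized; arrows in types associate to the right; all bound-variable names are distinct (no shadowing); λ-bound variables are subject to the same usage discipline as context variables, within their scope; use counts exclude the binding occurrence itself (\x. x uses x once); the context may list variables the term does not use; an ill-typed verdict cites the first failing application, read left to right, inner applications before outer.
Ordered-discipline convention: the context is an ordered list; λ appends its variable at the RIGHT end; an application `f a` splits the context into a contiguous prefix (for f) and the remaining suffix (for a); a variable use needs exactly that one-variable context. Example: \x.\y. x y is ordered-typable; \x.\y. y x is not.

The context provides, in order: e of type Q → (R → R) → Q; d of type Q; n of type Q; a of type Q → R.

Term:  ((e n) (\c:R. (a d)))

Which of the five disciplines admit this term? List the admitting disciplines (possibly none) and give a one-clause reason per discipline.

admitting disciplines: affine, unrestricted
usage: e: 1; d: 1; n: 1; a: 1; c (λ-bound): 0
left-to-right use order: e, n, a, d
typing: ✓ — Q
ordered ✗ (c left unused)
linear ✗ (c left unused)
affine ✓ (no duplicate uses among e, d, n, a, c)
relevant ✗ (c left unused)
unrestricted ✓ (well-typed at Q; no restrictions here)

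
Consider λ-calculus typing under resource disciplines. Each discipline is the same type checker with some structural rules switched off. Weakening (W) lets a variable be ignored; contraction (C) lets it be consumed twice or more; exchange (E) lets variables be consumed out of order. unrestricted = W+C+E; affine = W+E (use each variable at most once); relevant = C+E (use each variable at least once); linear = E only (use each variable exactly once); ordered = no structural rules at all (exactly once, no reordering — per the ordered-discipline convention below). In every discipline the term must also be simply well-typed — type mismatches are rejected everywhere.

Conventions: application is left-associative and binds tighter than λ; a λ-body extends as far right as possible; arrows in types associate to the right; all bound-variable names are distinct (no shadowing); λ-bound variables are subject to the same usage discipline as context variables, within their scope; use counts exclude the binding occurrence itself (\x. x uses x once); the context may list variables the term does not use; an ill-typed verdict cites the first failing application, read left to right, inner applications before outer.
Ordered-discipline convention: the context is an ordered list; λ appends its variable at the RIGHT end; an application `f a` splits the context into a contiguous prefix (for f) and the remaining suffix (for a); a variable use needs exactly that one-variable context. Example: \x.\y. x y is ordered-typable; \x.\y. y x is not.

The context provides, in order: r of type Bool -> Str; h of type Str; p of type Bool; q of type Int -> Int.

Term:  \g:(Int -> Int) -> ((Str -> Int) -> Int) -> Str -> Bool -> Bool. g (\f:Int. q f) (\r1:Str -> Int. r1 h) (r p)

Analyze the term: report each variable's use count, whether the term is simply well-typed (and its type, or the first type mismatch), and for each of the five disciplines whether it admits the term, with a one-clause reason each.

counts: r: 1×; h: 1×; p: 1×; q: 1×; g (bound): 1×; f (bound): 1×; r1 (bound): 1×
uses in reading order: g, q, f, r1, h, r, p
typing: the term checks, with type ((Int -> Int) -> ((Str -> Int) -> Int) -> Str -> Bool -> Bool) -> Bool -> Bool
ordered: ✗ — no contiguous prefix/suffix split fits g, q, f, r1, h, r, p
linear: ✓ — each of r, h, p, q, g, f, r1 used exactly once
affine: ✓ — r, h, p, q, g, f, r1: no repeats, contraction unneeded
relevant: ✓ — every one of r, h, p, q, g, f, r1 appears
unrestricted: ✓ — well-typed at ((Int -> Int) -> ((Str -> Int) -> Int) -> Str -> Bool -> Bool) -> Bool -> Bool; no restrictions here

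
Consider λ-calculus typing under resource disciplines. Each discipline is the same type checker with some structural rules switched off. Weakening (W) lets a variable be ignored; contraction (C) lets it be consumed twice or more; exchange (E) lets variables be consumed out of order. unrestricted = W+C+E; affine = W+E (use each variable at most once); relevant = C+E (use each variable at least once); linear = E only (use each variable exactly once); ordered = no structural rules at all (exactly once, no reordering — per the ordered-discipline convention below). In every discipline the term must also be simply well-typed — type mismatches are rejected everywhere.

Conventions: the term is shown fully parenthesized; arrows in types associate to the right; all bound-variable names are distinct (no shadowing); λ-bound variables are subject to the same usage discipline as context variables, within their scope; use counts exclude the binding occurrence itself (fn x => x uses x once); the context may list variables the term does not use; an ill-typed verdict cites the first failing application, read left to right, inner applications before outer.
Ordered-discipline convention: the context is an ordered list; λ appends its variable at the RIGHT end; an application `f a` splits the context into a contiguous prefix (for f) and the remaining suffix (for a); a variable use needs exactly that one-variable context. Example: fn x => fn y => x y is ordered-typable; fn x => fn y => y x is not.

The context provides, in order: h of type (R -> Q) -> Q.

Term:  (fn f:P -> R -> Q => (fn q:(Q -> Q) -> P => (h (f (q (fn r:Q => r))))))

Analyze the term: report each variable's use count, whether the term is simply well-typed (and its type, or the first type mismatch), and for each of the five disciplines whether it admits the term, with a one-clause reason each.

counts: h ×1, f (bound) ×1, q (bound) ×1, r (bound) ×1
use order (left to right): h, f, q, r
typing: well-typed at (P -> R -> Q) -> ((Q -> Q) -> P) -> Q
ordered: ✓ — one use each (h, f, q, r); ordered split holds
linear: ✓ — exactly-once usage across h, f, q, r
affine: ✓ — at most one use each (h, f, q, r)
relevant: ✓ — at least one use each (h, f, q, r)
unrestricted: ✓ — type-checks ((P -> R -> Q) -> ((Q -> Q) -> P) -> Q) and nothing is barred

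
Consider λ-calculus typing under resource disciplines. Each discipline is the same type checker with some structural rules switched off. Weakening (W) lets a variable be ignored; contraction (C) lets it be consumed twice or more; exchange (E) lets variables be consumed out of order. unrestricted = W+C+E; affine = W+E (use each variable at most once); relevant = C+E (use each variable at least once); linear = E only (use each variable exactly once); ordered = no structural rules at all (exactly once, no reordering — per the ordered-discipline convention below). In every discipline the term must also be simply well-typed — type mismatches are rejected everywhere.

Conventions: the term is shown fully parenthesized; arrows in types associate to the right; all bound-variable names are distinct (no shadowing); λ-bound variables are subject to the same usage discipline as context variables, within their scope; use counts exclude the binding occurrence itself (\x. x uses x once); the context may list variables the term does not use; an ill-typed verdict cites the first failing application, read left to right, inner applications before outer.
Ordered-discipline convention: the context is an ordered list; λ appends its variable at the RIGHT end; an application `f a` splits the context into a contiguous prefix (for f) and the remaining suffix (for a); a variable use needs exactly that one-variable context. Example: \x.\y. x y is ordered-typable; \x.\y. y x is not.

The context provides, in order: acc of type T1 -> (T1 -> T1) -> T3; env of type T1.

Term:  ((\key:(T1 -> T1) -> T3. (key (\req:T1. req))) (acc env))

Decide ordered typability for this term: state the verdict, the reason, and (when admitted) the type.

yes — acc, env, key, req once each; derivable with no W/C/E; term : T3
use counts: acc=1, env=1, key [bound]=1, req [bound]=1
use order (left to right): key, req, acc, env
typing: the term checks, with type T3
across the five disciplines: ordered ✓ · linear ✓ · affine ✓ · relevant ✓ · unrestricted ✓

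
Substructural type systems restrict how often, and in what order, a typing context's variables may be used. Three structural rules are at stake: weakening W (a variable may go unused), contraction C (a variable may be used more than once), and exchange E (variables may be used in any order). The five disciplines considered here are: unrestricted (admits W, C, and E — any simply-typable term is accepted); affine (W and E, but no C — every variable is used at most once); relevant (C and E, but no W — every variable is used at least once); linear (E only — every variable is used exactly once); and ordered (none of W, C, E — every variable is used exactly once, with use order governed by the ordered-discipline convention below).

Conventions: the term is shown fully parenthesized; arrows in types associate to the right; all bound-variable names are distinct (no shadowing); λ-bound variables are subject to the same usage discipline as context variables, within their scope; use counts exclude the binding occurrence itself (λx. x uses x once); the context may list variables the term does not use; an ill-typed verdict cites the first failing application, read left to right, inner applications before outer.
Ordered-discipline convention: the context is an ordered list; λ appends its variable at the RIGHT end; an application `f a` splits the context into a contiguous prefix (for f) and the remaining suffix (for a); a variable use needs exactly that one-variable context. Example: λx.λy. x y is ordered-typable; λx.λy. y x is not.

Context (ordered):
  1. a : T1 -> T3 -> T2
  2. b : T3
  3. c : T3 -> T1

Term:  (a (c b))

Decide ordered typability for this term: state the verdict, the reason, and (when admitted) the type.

no — no ordered split (uses run a, c, b)
use counts: a: 1, b: 1, c: 1
order of uses: a, c, b
typing: the term checks, with type T3 -> T2
all disciplines: ordered ✗, linear ✓, affine ✓, relevant ✓, unrestricted ✓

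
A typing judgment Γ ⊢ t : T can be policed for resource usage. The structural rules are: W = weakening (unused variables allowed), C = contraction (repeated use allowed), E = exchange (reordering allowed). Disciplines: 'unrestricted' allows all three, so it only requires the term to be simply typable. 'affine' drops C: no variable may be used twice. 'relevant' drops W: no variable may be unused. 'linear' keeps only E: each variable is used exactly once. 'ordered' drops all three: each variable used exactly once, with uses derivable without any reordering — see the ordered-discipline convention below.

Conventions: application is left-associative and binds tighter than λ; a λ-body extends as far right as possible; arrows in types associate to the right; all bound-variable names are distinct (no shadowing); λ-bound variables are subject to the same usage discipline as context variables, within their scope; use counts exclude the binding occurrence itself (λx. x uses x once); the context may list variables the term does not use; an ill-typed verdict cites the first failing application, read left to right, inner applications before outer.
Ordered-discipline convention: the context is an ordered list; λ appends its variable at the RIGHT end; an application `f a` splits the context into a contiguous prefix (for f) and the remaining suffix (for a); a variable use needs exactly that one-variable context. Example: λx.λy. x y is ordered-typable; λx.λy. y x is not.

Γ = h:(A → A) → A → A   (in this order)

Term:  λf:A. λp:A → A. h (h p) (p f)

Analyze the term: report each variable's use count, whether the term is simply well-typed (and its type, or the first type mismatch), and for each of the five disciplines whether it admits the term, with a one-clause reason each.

use counts: h ×2, f (bound) ×1, p (bound) ×2
order of uses: h, h, p, p, f
typing: well-typed at A → (A → A) → A
ordered: ✗, needs contraction — h ×2, p ×2
linear: ✗, needs contraction — h ×2, p ×2
affine: ✗, needs contraction — h ×2, p ×2
relevant: ✓, every one of h, f, p appears
unrestricted: ✓, type-checks (A → (A → A) → A) and nothing is barred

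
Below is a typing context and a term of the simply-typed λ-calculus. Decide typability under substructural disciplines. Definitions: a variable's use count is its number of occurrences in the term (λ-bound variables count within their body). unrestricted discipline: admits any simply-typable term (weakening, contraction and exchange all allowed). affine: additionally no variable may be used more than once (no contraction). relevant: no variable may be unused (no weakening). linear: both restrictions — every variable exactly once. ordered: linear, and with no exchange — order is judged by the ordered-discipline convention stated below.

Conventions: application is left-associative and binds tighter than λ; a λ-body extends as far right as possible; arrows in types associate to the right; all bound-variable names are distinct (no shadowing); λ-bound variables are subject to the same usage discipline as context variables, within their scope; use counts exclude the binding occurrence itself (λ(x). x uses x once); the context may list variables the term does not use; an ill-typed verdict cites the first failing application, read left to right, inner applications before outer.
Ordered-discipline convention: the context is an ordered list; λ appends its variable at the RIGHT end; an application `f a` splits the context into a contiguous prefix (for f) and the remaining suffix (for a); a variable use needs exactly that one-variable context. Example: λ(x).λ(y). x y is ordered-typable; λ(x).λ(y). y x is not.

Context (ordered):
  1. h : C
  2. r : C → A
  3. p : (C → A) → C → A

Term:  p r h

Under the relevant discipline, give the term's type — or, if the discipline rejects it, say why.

term : A
counts: h=1; r=1; p=1
left-to-right use order: p, r, h
typing: ✓ — A
all disciplines: ordered ✗ | linear ✓ | affine ✓ | relevant ✓ | unrestricted ✓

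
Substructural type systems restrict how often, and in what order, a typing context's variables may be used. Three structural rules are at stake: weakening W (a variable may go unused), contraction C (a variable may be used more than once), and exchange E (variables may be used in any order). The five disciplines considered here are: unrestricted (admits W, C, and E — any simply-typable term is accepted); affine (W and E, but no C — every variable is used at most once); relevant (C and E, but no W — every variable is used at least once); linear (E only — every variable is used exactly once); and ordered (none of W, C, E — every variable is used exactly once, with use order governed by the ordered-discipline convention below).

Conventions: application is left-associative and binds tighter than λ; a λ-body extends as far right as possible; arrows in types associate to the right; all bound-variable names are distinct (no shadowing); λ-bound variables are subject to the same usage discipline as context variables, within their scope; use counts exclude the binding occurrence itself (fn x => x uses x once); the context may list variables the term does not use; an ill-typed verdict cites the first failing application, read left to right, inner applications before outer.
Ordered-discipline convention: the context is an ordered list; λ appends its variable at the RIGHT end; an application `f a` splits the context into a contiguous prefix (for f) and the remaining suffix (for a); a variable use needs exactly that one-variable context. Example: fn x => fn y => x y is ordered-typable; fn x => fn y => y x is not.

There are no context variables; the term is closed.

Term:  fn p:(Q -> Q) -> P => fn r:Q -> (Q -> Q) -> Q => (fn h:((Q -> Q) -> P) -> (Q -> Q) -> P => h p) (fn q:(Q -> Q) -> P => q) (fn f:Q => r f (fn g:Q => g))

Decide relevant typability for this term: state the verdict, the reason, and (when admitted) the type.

yes — every one of p, r, h, q, f, g appears; term : ((Q -> Q) -> P) -> (Q -> (Q -> Q) -> Q) -> P
variable uses: p (bound): 1, r (bound): 1, h (bound): 1, q (bound): 1, f (bound): 1, g (bound): 1
order of uses: h, p, q, r, f, g
typing: well-typed — term : ((Q -> Q) -> P) -> (Q -> (Q -> Q) -> Q) -> P
summary: ordered ✗, linear ✓, affine ✓, relevant ✓, unrestricted ✓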